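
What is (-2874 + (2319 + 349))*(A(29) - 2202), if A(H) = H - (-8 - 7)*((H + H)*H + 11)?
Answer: -4783732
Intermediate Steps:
A(H) = 165 + H + 30*H**2 (A(H) = H - (-15)*((2*H)*H + 11) = H - (-15)*(2*H**2 + 11) = H - (-15)*(11 + 2*H**2) = H - (-165 - 30*H**2) = H + (165 + 30*H**2) = 165 + H + 30*H**2)
(-2874 + (2319 + 349))*(A(29) - 2202) = (-2874 + (2319 + 349))*((165 + 29 + 30*29**2) - 2202) = (-2874 + 2668)*((165 + 29 + 30*841) - 2202) = -206*((165 + 29 + 25230) - 2202) = -206*(25424 - 2202) = -206*23222 = -4783732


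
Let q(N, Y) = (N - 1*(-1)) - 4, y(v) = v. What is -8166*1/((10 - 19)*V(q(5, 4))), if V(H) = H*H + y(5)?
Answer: 2722/27 ≈ 100.81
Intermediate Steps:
q(N, Y) = -3 + N (q(N, Y) = (N + 1) - 4 = (1 + N) - 4 = -3 + N)
V(H) = 5 + H² (V(H) = H*H + 5 = H² + 5 = 5 + H²)
-8166*1/((10 - 19)*V(q(5, 4))) = -8166*1/((5 + (-3 + 5)²)*(10 - 19)) = -8166*(-1/(9*(5 + 2²))) = -8166*(-1/(9*(5 + 4))) = -8166/((-9*9)) = -8166/(-81) = -8166*(-1/81) = 2722/27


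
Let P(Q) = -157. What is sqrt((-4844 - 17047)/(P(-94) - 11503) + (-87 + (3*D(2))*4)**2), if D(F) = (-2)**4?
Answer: sqrt(374791434765)/5830 ≈ 105.01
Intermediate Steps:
D(F) = 16
sqrt((-4844 - 17047)/(P(-94) - 11503) + (-87 + (3*D(2))*4)**2) = sqrt((-4844 - 17047)/(-157 - 11503) + (-87 + (3*16)*4)**2) = sqrt(-21891/(-11660) + (-87 + 48*4)**2) = sqrt(-21891*(-1/11660) + (-87 + 192)**2) = sqrt(21891/11660 + 105**2) = sqrt(21891/11660 + 11025) = sqrt(128573391/11660) = sqrt(374791434765)/5830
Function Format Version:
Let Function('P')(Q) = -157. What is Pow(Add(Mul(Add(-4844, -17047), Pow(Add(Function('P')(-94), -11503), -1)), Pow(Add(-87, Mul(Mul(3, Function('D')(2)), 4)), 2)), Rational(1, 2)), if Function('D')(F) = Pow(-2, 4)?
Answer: Mul(Rational(1, 5830), Pow(374791434765, Rational(1, 2))) ≈ 105.01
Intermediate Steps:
Function('D')(F) = 16
Pow(Add(Mul(Add(-4844, -17047), Pow(Add(Function('P')(-94), -11503), -1)), Pow(Add(-87, Mul(Mul(3, Function('D')(2)), 4)), 2)), Rational(1, 2)) = Pow(Add(Mul(Add(-4844, -17047), Pow(Add(-157, -11503), -1)), Pow(Add(-87, Mul(Mul(3, 16), 4)), 2)), Rational(1, 2)) = Pow(Add(Mul(-21891, Pow(-11660, -1)), Pow(Add(-87, Mul(48, 4)), 2)), Rational(1, 2)) = Pow(Add(Mul(-21891, Rational(-1, 11660)), Pow(Add(-87, 192), 2)), Rational(1, 2)) = Pow(Add(Rational(21891, 11660), Pow(105, 2)), Rational(1, 2)) = Pow(Add(Rational(21891, 11660), 11025), Rational(1, 2)) = Pow(Rational(128573391, 11660), Rational(1, 2)) = Mul(Rational(1, 5830), Pow(374791434765, Rational(1, 2)))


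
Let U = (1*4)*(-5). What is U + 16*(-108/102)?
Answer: -628/17 ≈ -36.941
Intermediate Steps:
U = -20 (U = 4*(-5) = -20)
U + 16*(-108/102) = -20 + 16*(-108/102) = -20 + 16*(-108*1/102) = -20 + 16*(-18/17) = -20 - 288/17 = -628/17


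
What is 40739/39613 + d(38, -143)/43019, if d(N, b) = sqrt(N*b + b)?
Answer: 40739/39613 + 13*I*sqrt(33)/43019 ≈ 1.0284 + 0.001736*I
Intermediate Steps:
d(N, b) = sqrt(b + N*b)
40739/39613 + d(38, -143)/43019 = 40739/39613 + sqrt(-143*(1 + 38))/43019 = 40739*(1/39613) + sqrt(-143*39)*(1/43019) = 40739/39613 + sqrt(-5577)*(1/43019) = 40739/39613 + (13*I*sqrt(33))*(1/43019) = 40739/39613 + 13*I*sqrt(33)/43019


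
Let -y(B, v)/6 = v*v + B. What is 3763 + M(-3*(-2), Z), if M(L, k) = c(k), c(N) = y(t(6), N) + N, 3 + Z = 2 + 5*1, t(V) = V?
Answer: 3635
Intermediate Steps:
y(B, v) = -6*B - 6*v² (y(B, v) = -6*(v*v + B) = -6*(v² + B) = -6*(B + v²) = -6*B - 6*v²)
Z = 4 (Z = -3 + (2 + 5*1) = -3 + (2 + 5) = -3 + 7 = 4)
c(N) = -36 + N - 6*N² (c(N) = (-6*6 - 6*N²) + N = (-36 - 6*N²) + N = -36 + N - 6*N²)
M(L, k) = -36 + k - 6*k²
3763 + M(-3*(-2), Z) = 3763 + (-36 + 4 - 6*4²) = 3763 + (-36 + 4 - 6*16) = 3763 + (-36 + 4 - 96) = 3763 - 128 = 3635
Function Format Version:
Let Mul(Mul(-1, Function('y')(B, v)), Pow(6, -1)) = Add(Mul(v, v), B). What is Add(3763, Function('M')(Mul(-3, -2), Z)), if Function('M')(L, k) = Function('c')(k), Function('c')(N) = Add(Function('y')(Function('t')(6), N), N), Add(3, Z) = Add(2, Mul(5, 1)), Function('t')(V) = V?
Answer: 3635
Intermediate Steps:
Function('y')(B, v) = Add(Mul(-6, B), Mul(-6, Pow(v, 2))) (Function('y')(B, v) = Mul(-6, Add(Mul(v, v), B)) = Mul(-6, Add(Pow(v, 2), B)) = Mul(-6, Add(B, Pow(v, 2))) = Add(Mul(-6, B), Mul(-6, Pow(v, 2))))
Z = 4 (Z = Add(-3, Add(2, Mul(5, 1))) = Add(-3, Add(2, 5)) = Add(-3, 7) = 4)
Function('c')(N) = Add(-36, N, Mul(-6, Pow(N, 2))) (Function('c')(N) = Add(Add(Mul(-6, 6), Mul(-6, Pow(N, 2))), N) = Add(Add(-36, Mul(-6, Pow(N, 2))), N) = Add(-36, N, Mul(-6, Pow(N, 2))))
Function('M')(L, k) = Add(-36, k, Mul(-6, Pow(k, 2)))
Add(3763, Function('M')(Mul(-3, -2), Z)) = Add(3763, Add(-36, 4, Mul(-6, Pow(4, 2)))) = Add(3763, Add(-36, 4, Mul(-6, 16))) = Add(3763, Add(-36, 4, -96)) = Add(3763, -128) = 3635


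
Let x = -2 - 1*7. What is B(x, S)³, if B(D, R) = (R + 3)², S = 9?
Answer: 2985984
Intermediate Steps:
x = -9 (x = -2 - 7 = -9)
B(D, R) = (3 + R)²
B(x, S)³ = ((3 + 9)²)³ = (12²)³ = 144³ = 2985984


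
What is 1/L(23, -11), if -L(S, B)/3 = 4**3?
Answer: -1/192 ≈ -0.0052083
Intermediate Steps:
L(S, B) = -192 (L(S, B) = -3*4**3 = -3*64 = -192)
1/L(23, -11) = 1/(-192) = -1/192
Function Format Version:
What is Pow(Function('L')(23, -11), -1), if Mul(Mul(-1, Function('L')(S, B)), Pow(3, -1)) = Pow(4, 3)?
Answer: Rational(-1, 192) ≈ -0.0052083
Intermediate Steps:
Function('L')(S, B) = -192 (Function('L')(S, B) = Mul(-3, Pow(4, 3)) = Mul(-3, 64) = -192)
Pow(Function('L')(23, -11), -1) = Pow(-192, -1) = Rational(-1, 192)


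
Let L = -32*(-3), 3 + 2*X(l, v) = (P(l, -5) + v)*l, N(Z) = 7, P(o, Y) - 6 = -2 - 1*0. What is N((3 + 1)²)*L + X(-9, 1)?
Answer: 648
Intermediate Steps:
P(o, Y) = 4 (P(o, Y) = 6 + (-2 - 1*0) = 6 + (-2 + 0) = 6 - 2 = 4)
X(l, v) = -3/2 + l*(4 + v)/2 (X(l, v) = -3/2 + ((4 + v)*l)/2 = -3/2 + (l*(4 + v))/2 = -3/2 + l*(4 + v)/2)
L = 96
N((3 + 1)²)*L + X(-9, 1) = 7*96 + (-3/2 + 2*(-9) + (½)*(-9)*1) = 672 + (-3/2 - 18 - 9/2) = 672 - 24 = 648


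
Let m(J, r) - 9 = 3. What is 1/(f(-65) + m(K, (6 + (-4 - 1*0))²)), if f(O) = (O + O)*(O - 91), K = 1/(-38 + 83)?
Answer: 1/20292 ≈ 4.9281e-5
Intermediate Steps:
K = 1/45 ≈ 0.022222
m(J, r) = 12 (m(J, r) = 9 + 3 = 12)
f(O) = 2*O*(-91 + O) (f(O) = (2*O)*(-91 + O) = 2*O*(-91 + O))
1/(f(-65) + m(K, (6 + (-4 - 1*0))²)) = 1/(2*(-65)*(-91 - 65) + 12) = 1/(2*(-65)*(-156) + 12) = 1/(20280 + 12) = 1/20292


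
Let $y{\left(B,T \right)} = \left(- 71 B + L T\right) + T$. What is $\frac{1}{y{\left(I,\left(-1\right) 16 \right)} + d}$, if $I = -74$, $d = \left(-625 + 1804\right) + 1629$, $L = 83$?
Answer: $\frac{1}{6718} \approx 0.00014885$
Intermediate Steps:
$d = 2808$ ($d = 1179 + 1629 = 2808$)
$y{\left(B,T \right)} = - 71 B + 84 T$ ($y{\left(B,T \right)} = \left(- 71 B + 83 T\right) + T = - 71 B + 84 T$)
$\frac{1}{y{\left(I,\left(-1\right) 16 \right)} + d} = \frac{1}{\left(\left(-71\right) \left(-74\right) + 84 \left(\left(-1\right) 16\right)\right) + 2808} = \frac{1}{\left(5254 + 84 \left(-16\right)\right) + 2808} = \frac{1}{\left(5254 - 1344\right) + 2808} = \frac{1}{3910 + 2808} = \frac{1}{6718}$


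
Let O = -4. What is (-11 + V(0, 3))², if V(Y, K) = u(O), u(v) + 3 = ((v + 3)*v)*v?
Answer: 900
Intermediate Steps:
u(v) = -3 + v²*(3 + v) (u(v) = -3 + ((v + 3)*v)*v = -3 + ((3 + v)*v)*v = -3 + (v*(3 + v))*v = -3 + v²*(3 + v))
V(Y, K) = -19 (V(Y, K) = -3 + (-4)³ + 3*(-4)² = -3 - 64 + 3*16 = -3 - 64 + 48 = -19)
(-11 + V(0, 3))² = (-11 - 19)² = (-30)² = 900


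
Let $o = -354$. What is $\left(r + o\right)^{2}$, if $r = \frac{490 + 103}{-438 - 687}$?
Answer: $\frac{159075738649}{1265625} \approx 1.2569 \cdot 10^{5}$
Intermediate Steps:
$r = - \frac{593}{1125}$ ($r = \frac{593}{-1125} = 593 \left(- \frac{1}{1125}\right) = - \frac{593}{1125} \approx -0.52711$)
$\left(r + o\right)^{2} = \left(- \frac{593}{1125} - 354\right)^{2} = \left(- \frac{398843}{1125}\right)^{2} = \frac{159075738649}{1265625}$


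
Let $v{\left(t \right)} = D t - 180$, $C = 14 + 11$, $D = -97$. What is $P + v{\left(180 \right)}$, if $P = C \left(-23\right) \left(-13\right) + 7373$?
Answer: $-2792$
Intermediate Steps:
$C = 25$
$v{\left(t \right)} = -180 - 97 t$ ($v{\left(t \right)} = - 97 t - 180 = -180 - 97 t$)
$P = 14848$ ($P = 25 \left(-23\right) \left(-13\right) + 7373 = \left(-575\right) \left(-13\right) + 7373 = 7475 + 7373 = 14848$)
$P + v{\left(180 \right)} = 14848 - 17640 = -2792$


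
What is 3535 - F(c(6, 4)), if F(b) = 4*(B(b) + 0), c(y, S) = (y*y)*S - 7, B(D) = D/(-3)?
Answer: 11153/3 ≈ 3717.7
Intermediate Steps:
B(D) = -D/3 (B(D) = D*(-⅓) = -D/3)
c(y, S) = -7 + S*y² (c(y, S) = y²*S - 7 = S*y² - 7 = -7 + S*y²)
F(b) = -4*b/3 (F(b) = 4*(-b/3 + 0) = 4*(-b/3) = -4*b/3)
3535 - F(c(6, 4)) = 3535 - (-4)*(-7 + 4*6²)/3 = 3535 - (-4)*(-7 + 4*36)/3 = 3535 - (-4)*(-7 + 144)/3 = 3535 - (-4)*137/3 = 3535 - 1*(-548/3) = 3535 + 548/3 = 11153/3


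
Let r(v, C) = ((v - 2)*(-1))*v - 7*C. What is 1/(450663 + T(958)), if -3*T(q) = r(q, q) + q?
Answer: 3/2273585 ≈ 1.3195e-6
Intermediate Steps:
r(v, C) = -7*C + v*(2 - v) (r(v, C) = ((-2 + v)*(-1))*v - 7*C = (2 - v)*v - 7*C = v*(2 - v) - 7*C = -7*C + v*(2 - v))
T(q) = q²/3 + 4*q/3 (T(q) = -((-q² - 7*q + 2*q) + q)/3 = -((-q² - 5*q) + q)/3 = -(-q² - 4*q)/3 = q²/3 + 4*q/3)
1/(450663 + T(958)) = 1/(450663 + (⅓)*958*(4 + 958)) = 1/(450663 + (⅓)*958*962) = 1/(450663 + 921596/3) = 1/(2273585/3) = 3/2273585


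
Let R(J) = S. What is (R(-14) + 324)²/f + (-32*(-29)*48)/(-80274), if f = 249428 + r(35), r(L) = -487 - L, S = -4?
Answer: -238934272/1665056687 ≈ -0.14350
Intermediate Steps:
f = 248906 (f = 249428 + (-487 - 1*35) = 249428 + (-487 - 35) = 249428 - 522 = 248906)
R(J) = -4
(R(-14) + 324)²/f + (-32*(-29)*48)/(-80274) = (-4 + 324)²/248906 + (-32*(-29)*48)/(-80274) = 320²*(1/248906) + (928*48)*(-1/80274) = 102400*(1/248906) + 44544*(-1/80274) = 51200/124453 - 7424/13379 = -238934272/1665056687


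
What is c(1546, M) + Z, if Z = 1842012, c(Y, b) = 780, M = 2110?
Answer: 1842792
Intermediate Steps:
c(1546, M) + Z = 780 + 1842012 = 1842792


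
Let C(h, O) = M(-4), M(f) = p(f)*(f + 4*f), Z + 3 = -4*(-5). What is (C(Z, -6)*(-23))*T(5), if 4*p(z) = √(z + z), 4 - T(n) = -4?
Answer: 1840*I*√2 ≈ 2602.2*I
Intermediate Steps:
T(n) = 8 (T(n) = 4 - 1*(-4) = 4 + 4 = 8)
p(z) = √2*√z/4 (p(z) = √(z + z)/4 = √(2*z)/4 = (√2*√z)/4 = √2*√z/4)
Z = 17 (Z = -3 - 4*(-5) = -3 + 20 = 17)
M(f) = 5*√2*f^(3/2)/4 (M(f) = (√2*√f/4)*(f + 4*f) = (√2*√f/4)*(5*f) = 5*√2*f^(3/2)/4)
C(h, O) = -10*I*√2 (C(h, O) = 5*√2*(-4)^(3/2)/4 = 5*√2*(-8*I)/4 = -10*I*√2)
(C(Z, -6)*(-23))*T(5) = (-10*I*√2*(-23))*8 = (230*I*√2)*8 = 1840*I*√2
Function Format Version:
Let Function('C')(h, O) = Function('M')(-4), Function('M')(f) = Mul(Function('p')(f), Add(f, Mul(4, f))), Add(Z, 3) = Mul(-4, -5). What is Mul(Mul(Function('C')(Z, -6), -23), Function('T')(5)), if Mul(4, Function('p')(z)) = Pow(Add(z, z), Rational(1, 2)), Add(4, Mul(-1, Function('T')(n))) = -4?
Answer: Mul(1840, I, Pow(2, Rational(1, 2))) ≈ Mul(2602.2, I)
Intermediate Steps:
Function('T')(n) = 8 (Function('T')(n) = Add(4, Mul(-1, -4)) = Add(4, 4) = 8)
Function('p')(z) = Mul(Rational(1, 4), Pow(2, Rational(1, 2)), Pow(z, Rational(1, 2))) (Function('p')(z) = Mul(Rational(1, 4), Pow(Add(z, z), Rational(1, 2))) = Mul(Rational(1, 4), Pow(Mul(2, z), Rational(1, 2))) = Mul(Rational(1, 4), Mul(Pow(2, Rational(1, 2)), Pow(z, Rational(1, 2)))) = Mul(Rational(1, 4), Pow(2, Rational(1, 2)), Pow(z, Rational(1, 2))))
Z = 17 (Z = Add(-3, Mul(-4, -5)) = Add(-3, 20) = 17)
Function('M')(f) = Mul(Rational(5, 4), Pow(2, Rational(1, 2)), Pow(f, Rational(3, 2))) (Function('M')(f) = Mul(Mul(Rational(1, 4), Pow(2, Rational(1, 2)), Pow(f, Rational(1, 2))), Add(f, Mul(4, f))) = Mul(Mul(Rational(1, 4), Pow(2, Rational(1, 2)), Pow(f, Rational(1, 2))), Mul(5, f)) = Mul(Rational(5, 4), Pow(2, Rational(1, 2)), Pow(f, Rational(3, 2))))
Function('C')(h, O) = Mul(-10, I, Pow(2, Rational(1, 2))) (Function('C')(h, O) = Mul(Rational(5, 4), Pow(2, Rational(1, 2)), Pow(-4, Rational(3, 2))) = Mul(Rational(5, 4), Pow(2, Rational(1, 2)), Mul(-8, I)) = Mul(-10, I, Pow(2, Rational(1, 2))))
Mul(Mul(Function('C')(Z, -6), -23), Function('T')(5)) = Mul(Mul(Mul(-10, I, Pow(2, Rational(1, 2))), -23), 8) = Mul(Mul(230, I, Pow(2, Rational(1, 2))), 8) = Mul(1840, I, Pow(2, Rational(1, 2)))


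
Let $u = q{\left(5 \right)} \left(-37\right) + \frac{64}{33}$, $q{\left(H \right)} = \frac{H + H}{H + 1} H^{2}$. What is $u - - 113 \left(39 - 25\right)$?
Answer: $\frac{465}{11} \approx 42.273$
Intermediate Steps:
$q{\left(H \right)} = \frac{2 H^{3}}{1 + H}$ ($q{\left(H \right)} = \frac{2 H}{1 + H} H^{2} = \frac{2 H^{3}}{1 + H}$)
$u = - \frac{16937}{11}$ ($u = \frac{2 \cdot 5^{3}}{1 + 5} \left(-37\right) + \frac{64}{33} = 2 \cdot 125 \cdot \frac{1}{6} \left(-37\right) + 64 \cdot \frac{1}{33} = 2 \cdot 125 \cdot \frac{1}{6} \left(-37\right) + \frac{64}{33} = \frac{125}{3} \left(-37\right) + \frac{64}{33} = - \frac{4625}{3} + \frac{64}{33} = - \frac{16937}{11} \approx -1539.7$)
$u - - 113 \left(39 - 25\right) = - \frac{16937}{11} - - 113 \left(39 - 25\right) = - \frac{16937}{11} - \left(-113\right) 14 = - \frac{16937}{11} - -1582 = - \frac{16937}{11} + 1582 = \frac{465}{11}$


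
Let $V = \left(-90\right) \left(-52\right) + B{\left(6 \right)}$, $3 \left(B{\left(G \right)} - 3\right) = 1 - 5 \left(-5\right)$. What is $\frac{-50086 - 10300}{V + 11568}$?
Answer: $- \frac{181158}{48779} \approx -3.7139$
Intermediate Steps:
$B{\left(G \right)} = \frac{35}{3}$ ($B{\left(G \right)} = 3 + \frac{1 - 5 \left(-5\right)}{3} = 3 + \frac{1 - -25}{3} = 3 + \frac{1 + 25}{3} = 3 + \frac{1}{3} \cdot 26 = 3 + \frac{26}{3} = \frac{35}{3}$)
$V = \frac{14075}{3}$ ($V = \left(-90\right) \left(-52\right) + \frac{35}{3} = 4680 + \frac{35}{3} = \frac{14075}{3} \approx 4691.7$)
$\frac{-50086 - 10300}{V + 11568} = \frac{-50086 - 10300}{\frac{14075}{3} + 11568} = - \frac{60386}{\frac{48779}{3}} = \left(-60386\right) \frac{3}{48779} = - \frac{181158}{48779}$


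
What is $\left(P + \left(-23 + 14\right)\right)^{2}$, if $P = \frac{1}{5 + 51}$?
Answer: $\frac{253009}{3136} \approx 80.679$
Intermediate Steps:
$P = \frac{1}{56} \approx 0.017857$
$\left(P + \left(-23 + 14\right)\right)^{2} = \left(\frac{1}{56} + \left(-23 + 14\right)\right)^{2} = \left(\frac{1}{56} - 9\right)^{2} = \left(- \frac{503}{56}\right)^{2} = \frac{253009}{3136}$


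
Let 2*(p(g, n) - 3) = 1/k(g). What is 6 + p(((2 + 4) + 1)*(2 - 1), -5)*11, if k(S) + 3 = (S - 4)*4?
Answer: 713/18 ≈ 39.611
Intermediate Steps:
k(S) = -19 + 4*S (k(S) = -3 + (S - 4)*4 = -3 + (-4 + S)*4 = -3 + (-16 + 4*S) = -19 + 4*S)
p(g, n) = 3 + 1/(2*(-19 + 4*g))
6 + p(((2 + 4) + 1)*(2 - 1), -5)*11 = 6 + ((-113 + 24*(((2 + 4) + 1)*(2 - 1)))/(2*(-19 + 4*(((2 + 4) + 1)*(2 - 1)))))*11 = 6 + ((-113 + 24*((6 + 1)*1))/(2*(-19 + 4*((6 + 1)*1))))*11 = 6 + ((-113 + 24*(7*1))/(2*(-19 + 4*(7*1))))*11 = 6 + ((-113 + 24*7)/(2*(-19 + 4*7)))*11 = 6 + ((-113 + 168)/(2*(-19 + 28)))*11 = 6 + ((½)*55/9)*11 = 6 + ((½)*(⅑)*55)*11 = 6 + (55/18)*11 = 6 + 605/18 = 713/18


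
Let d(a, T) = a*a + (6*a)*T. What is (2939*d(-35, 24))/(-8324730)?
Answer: 2242457/1664946 ≈ 1.3469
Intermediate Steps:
d(a, T) = a**2 + 6*T*a
(2939*d(-35, 24))/(-8324730) = (2939*(-35*(-35 + 6*24)))/(-8324730) = (2939*(-35*(-35 + 144)))*(-1/8324730) = (2939*(-35*109))*(-1/8324730) = (2939*(-3815))*(-1/8324730) = -11212285*(-1/8324730) = 2242457/1664946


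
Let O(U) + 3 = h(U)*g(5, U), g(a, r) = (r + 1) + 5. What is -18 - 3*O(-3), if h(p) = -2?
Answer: 9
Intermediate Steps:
g(a, r) = 6 + r (g(a, r) = (1 + r) + 5 = 6 + r)
O(U) = -15 - 2*U (O(U) = -3 - 2*(6 + U) = -3 + (-12 - 2*U) = -15 - 2*U)
-18 - 3*O(-3) = -18 - 3*(-15 - 2*(-3)) = -18 - 3*(-15 + 6) = -18 - 3*(-9) = -18 + 27 = 9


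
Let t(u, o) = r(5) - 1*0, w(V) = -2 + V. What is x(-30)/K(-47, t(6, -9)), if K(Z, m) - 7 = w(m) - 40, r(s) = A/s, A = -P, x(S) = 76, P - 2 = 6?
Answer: -380/183 ≈ -2.0765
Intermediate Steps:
P = 8 (P = 2 + 6 = 8)
A = -8 (A = -1*8 = -8)
r(s) = -8/s
t(u, o) = -8/5 (t(u, o) = -8/5 - 1*0 = -8*⅕ + 0 = -8/5 + 0 = -8/5)
K(Z, m) = -35 + m (K(Z, m) = 7 + ((-2 + m) - 40) = 7 + (-42 + m) = -35 + m)
x(-30)/K(-47, t(6, -9)) = 76/(-35 - 8/5) = 76/(-183/5) = 76*(-5/183) = -380/183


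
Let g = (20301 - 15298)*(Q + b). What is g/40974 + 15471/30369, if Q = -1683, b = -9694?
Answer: -3015607645/2171622 ≈ -1388.6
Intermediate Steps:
g = -56919131 (g = (20301 - 15298)*(-1683 - 9694) = 5003*(-11377) = -56919131)
g/40974 + 15471/30369 = -56919131/40974 + 15471/30369 = -56919131*1/40974 + 15471*(1/30369) = -56919131/40974 + 27/53 = -3015607645/2171622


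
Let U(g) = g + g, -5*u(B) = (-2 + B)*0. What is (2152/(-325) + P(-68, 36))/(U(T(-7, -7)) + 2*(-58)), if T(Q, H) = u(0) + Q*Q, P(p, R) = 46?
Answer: -711/325 ≈ -2.1877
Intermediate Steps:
u(B) = 0 (u(B) = -(-2 + B)*0/5 = -1/5*0 = 0)
T(Q, H) = Q**2 (T(Q, H) = 0 + Q*Q = 0 + Q**2 = Q**2)
U(g) = 2*g
(2152/(-325) + P(-68, 36))/(U(T(-7, -7)) + 2*(-58)) = (2152/(-325) + 46)/(2*(-7)**2 + 2*(-58)) = (2152*(-1/325) + 46)/(2*49 - 116) = (-2152/325 + 46)/(98 - 116) = (12798/325)/(-18) = (12798/325)*(-1/18) = -711/325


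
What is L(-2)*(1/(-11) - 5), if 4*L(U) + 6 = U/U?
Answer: 70/11 ≈ 6.3636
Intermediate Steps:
L(U) = -5/4 (L(U) = -3/2 + (U/U)/4 = -3/2 + (¼)*1 = -3/2 + ¼ = -5/4)
L(-2)*(1/(-11) - 5) = -5*(1/(-11) - 5)/4 = -5*(-1/11 - 5)/4 = -5/4*(-56/11) = 70/11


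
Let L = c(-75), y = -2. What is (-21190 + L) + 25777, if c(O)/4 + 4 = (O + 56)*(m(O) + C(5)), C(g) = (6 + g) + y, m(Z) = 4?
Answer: 3583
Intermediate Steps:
C(g) = 4 + g (C(g) = (6 + g) - 2 = 4 + g)
c(O) = 2896 + 52*O (c(O) = -16 + 4*((O + 56)*(4 + (4 + 5))) = -16 + 4*((56 + O)*(4 + 9)) = -16 + 4*((56 + O)*13) = -16 + 4*(728 + 13*O) = -16 + (2912 + 52*O) = 2896 + 52*O)
L = -1004 (L = 2896 + 52*(-75) = 2896 - 3900 = -1004)
(-21190 + L) + 25777 = (-21190 - 1004) + 25777 = -22194 + 25777 = 3583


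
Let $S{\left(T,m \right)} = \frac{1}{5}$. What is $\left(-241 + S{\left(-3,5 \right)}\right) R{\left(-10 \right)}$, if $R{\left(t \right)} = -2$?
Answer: $\frac{2408}{5} \approx 481.6$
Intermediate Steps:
$S{\left(T,m \right)} = \frac{1}{5}$
$\left(-241 + S{\left(-3,5 \right)}\right) R{\left(-10 \right)} = \left(-241 + \frac{1}{5}\right) \left(-2\right) = \left(- \frac{1204}{5}\right) \left(-2\right) = \frac{2408}{5}$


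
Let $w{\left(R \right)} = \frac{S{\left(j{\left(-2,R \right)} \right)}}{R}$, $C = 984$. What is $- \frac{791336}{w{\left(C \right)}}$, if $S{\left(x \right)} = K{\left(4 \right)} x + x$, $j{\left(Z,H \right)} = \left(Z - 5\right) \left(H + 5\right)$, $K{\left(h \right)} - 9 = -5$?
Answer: $\frac{111239232}{4945} \approx 22495.0$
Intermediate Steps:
$K{\left(h \right)} = 4$ ($K{\left(h \right)} = 9 - 5 = 4$)
$j{\left(Z,H \right)} = \left(-5 + Z\right) \left(5 + H\right)$
$S{\left(x \right)} = 5 x$ ($S{\left(x \right)} = 4 x + x = 5 x$)
$w{\left(R \right)} = \frac{-175 - 35 R}{R}$ ($w{\left(R \right)} = \frac{5 \left(-25 - 5 R + 5 \left(-2\right) + R \left(-2\right)\right)}{R} = \frac{5 \left(-25 - 5 R - 10 - 2 R\right)}{R} = \frac{5 \left(-35 - 7 R\right)}{R} = \frac{-175 - 35 R}{R}$)
$- \frac{791336}{w{\left(C \right)}} = - \frac{791336}{-35 - \frac{175}{984}} = - \frac{791336}{- \frac{34615}{984}} = \left(-791336\right) \left(- \frac{984}{34615}\right) = \frac{111239232}{4945}$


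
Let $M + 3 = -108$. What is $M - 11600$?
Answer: $-11711$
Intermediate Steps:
$M = -111$ ($M = -3 - 108 = -111$)
$M - 11600 = -111 - 11600 = -11711$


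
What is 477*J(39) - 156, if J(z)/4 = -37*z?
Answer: -2753400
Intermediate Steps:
J(z) = -148*z (J(z) = 4*(-37*z) = -148*z)
477*J(39) - 156 = 477*(-148*39) - 156 = 477*(-5772) - 156 = -2753244 - 156 = -2753400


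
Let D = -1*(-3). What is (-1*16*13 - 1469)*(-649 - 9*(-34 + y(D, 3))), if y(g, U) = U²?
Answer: 711048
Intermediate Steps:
D = 3
(-1*16*13 - 1469)*(-649 - 9*(-34 + y(D, 3))) = (-1*16*13 - 1469)*(-649 - 9*(-34 + 3²)) = (-16*13 - 1469)*(-649 - 9*(-34 + 9)) = (-208 - 1469)*(-649 - 9*(-25)) = -1677*(-649 + 225) = -1677*(-424) = 711048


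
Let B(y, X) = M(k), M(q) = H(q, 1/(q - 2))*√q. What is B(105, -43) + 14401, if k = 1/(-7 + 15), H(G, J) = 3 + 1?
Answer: 14401 + √2 ≈ 14402.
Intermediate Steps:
H(G, J) = 4
k = ⅛ (k = 1/8 = ⅛ ≈ 0.12500)
M(q) = 4*√q
B(y, X) = √2 (B(y, X) = 4*√(⅛) = 4*(√2/4) = √2)
B(105, -43) + 14401 = √2 + 14401 = 14401 + √2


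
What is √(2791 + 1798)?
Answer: √4589 ≈ 67.742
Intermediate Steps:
√(2791 + 1798) = √4589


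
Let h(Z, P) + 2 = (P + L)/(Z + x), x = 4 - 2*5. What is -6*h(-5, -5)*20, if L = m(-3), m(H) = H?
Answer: 1680/11 ≈ 152.73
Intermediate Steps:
L = -3
x = -6 (x = 4 - 10 = -6)
h(Z, P) = -2 + (-3 + P)/(-6 + Z) (h(Z, P) = -2 + (P - 3)/(Z - 6) = -2 + (-3 + P)/(-6 + Z))
-6*h(-5, -5)*20 = -6*(9 - 5 - 2*(-5))/(-6 - 5)*20 = -6*(9 - 5 + 10)/(-11)*20 = -(-6)*14/11*20 = -6*(-14/11)*20 = (84/11)*20 = 1680/11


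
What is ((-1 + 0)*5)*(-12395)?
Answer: 61975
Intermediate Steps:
((-1 + 0)*5)*(-12395) = -1*5*(-12395) = -5*(-12395) = 61975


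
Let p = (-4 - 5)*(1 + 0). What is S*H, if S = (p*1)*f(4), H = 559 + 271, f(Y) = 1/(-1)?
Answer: 7470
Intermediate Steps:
f(Y) = -1
H = 830
p = -9 (p = -9*1 = -9)
S = 9 (S = -9*1*(-1) = -9*(-1) = 9)
S*H = 9*830 = 7470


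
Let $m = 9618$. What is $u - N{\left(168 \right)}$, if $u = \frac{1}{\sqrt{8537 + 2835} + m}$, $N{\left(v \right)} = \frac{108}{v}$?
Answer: $- \frac{208079079}{323730932} - \frac{\sqrt{2843}}{46247276} \approx -0.64275$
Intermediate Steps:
$u = \frac{1}{9618 + 2 \sqrt{2843}}$ ($u = \frac{1}{\sqrt{8537 + 2835} + 9618} = \frac{1}{\sqrt{11372} + 9618} = \frac{1}{2 \sqrt{2843} + 9618} = \frac{1}{9618 + 2 \sqrt{2843}} \approx 0.00010283$)
$u - N{\left(168 \right)} = \left(\frac{4809}{46247276} - \frac{\sqrt{2843}}{46247276}\right) - \frac{108}{168} = \left(\frac{4809}{46247276} - \frac{\sqrt{2843}}{46247276}\right) - 108 \cdot \frac{1}{168} = \left(\frac{4809}{46247276} - \frac{\sqrt{2843}}{46247276}\right) - \frac{9}{14} = - \frac{208079079}{323730932} - \frac{\sqrt{2843}}{46247276}$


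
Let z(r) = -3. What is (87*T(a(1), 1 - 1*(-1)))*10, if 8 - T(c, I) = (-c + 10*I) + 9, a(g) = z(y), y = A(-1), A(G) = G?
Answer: -20880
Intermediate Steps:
y = -1
a(g) = -3
T(c, I) = -1 + c - 10*I (T(c, I) = 8 - ((-c + 10*I) + 9) = 8 - (9 - c + 10*I) = 8 + (-9 + c - 10*I) = -1 + c - 10*I)
(87*T(a(1), 1 - 1*(-1)))*10 = (87*(-1 - 3 - 10*(1 - 1*(-1))))*10 = (87*(-1 - 3 - 10*(1 + 1)))*10 = (87*(-1 - 3 - 10*2))*10 = (87*(-1 - 3 - 20))*10 = (87*(-24))*10 = -2088*10 = -20880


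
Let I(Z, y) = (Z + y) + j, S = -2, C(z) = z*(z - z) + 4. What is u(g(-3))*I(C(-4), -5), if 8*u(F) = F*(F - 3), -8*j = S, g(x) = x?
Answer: -27/16 ≈ -1.6875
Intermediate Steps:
C(z) = 4 (C(z) = z*0 + 4 = 0 + 4 = 4)
j = ¼ (j = -⅛*(-2) = ¼ ≈ 0.25000)
u(F) = F*(-3 + F)/8 (u(F) = (F*(F - 3))/8 = (F*(-3 + F))/8 = F*(-3 + F)/8)
I(Z, y) = ¼ + Z + y (I(Z, y) = (Z + y) + ¼ = ¼ + Z + y)
u(g(-3))*I(C(-4), -5) = ((⅛)*(-3)*(-3 - 3))*(¼ + 4 - 5) = ((⅛)*(-3)*(-6))*(-¾) = (9/4)*(-¾) = -27/16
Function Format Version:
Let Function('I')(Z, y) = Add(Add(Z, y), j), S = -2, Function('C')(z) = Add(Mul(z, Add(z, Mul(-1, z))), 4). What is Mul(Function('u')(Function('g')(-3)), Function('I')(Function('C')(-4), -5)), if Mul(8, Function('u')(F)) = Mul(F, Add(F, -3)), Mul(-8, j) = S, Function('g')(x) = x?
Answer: Rational(-27, 16) ≈ -1.6875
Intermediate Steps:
Function('C')(z) = 4 (Function('C')(z) = Add(Mul(z, 0), 4) = Add(0, 4) = 4)
j = Rational(1, 4) (j = Mul(Rational(-1, 8), -2) = Rational(1, 4) ≈ 0.25000)
Function('u')(F) = Mul(Rational(1, 8), F, Add(-3, F)) (Function('u')(F) = Mul(Rational(1, 8), Mul(F, Add(F, -3))) = Mul(Rational(1, 8), Mul(F, Add(-3, F))) = Mul(Rational(1, 8), F, Add(-3, F)))
Function('I')(Z, y) = Add(Rational(1, 4), Z, y) (Function('I')(Z, y) = Add(Add(Z, y), Rational(1, 4)) = Add(Rational(1, 4), Z, y))
Mul(Function('u')(Function('g')(-3)), Function('I')(Function('C')(-4), -5)) = Mul(Mul(Rational(1, 8), -3, Add(-3, -3)), Add(Rational(1, 4), 4, -5)) = Mul(Mul(Rational(1, 8), -3, -6), Rational(-3, 4)) = Mul(Rational(9, 4), Rational(-3, 4)) = Rational(-27, 16)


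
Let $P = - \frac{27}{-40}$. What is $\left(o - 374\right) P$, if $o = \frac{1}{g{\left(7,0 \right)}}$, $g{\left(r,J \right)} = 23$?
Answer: $- \frac{232227}{920} \approx -252.42$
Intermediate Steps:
$P = \frac{27}{40}$ ($P = \left(-27\right) \left(- \frac{1}{40}\right) = \frac{27}{40} \approx 0.675$)
$o = \frac{1}{23} \approx 0.043478$
$\left(o - 374\right) P = \left(\frac{1}{23} - 374\right) \frac{27}{40} = \left(- \frac{8601}{23}\right) \frac{27}{40} = - \frac{232227}{920}$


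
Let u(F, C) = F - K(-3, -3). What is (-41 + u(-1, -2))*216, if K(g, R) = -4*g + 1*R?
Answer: -11016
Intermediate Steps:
K(g, R) = R - 4*g (K(g, R) = -4*g + R = R - 4*g)
u(F, C) = -9 + F (u(F, C) = F - (-3 - 4*(-3)) = F - (-3 + 12) = F - 1*9 = F - 9 = -9 + F)
(-41 + u(-1, -2))*216 = (-41 + (-9 - 1))*216 = (-41 - 10)*216 = -51*216 = -11016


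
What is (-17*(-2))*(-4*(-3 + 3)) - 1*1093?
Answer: -1093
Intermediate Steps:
(-17*(-2))*(-4*(-3 + 3)) - 1*1093 = 34*(-4*0) - 1093 = 34*0 - 1093 = 0 - 1093 = -1093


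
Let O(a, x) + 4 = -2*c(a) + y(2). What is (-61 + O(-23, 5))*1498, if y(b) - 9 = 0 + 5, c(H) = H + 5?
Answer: -22470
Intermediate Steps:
c(H) = 5 + H
y(b) = 14 (y(b) = 9 + (0 + 5) = 9 + 5 = 14)
O(a, x) = -2*a (O(a, x) = -4 + (-2*(5 + a) + 14) = -4 + ((-10 - 2*a) + 14) = -4 + (4 - 2*a) = -2*a)
(-61 + O(-23, 5))*1498 = (-61 - 2*(-23))*1498 = (-61 + 46)*1498 = -15*1498 = -22470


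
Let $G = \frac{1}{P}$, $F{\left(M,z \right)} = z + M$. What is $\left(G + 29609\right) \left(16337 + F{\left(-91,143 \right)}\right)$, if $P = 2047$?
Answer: $\frac{993331127736}{2047} \approx 4.8526 \cdot 10^{8}$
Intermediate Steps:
$F{\left(M,z \right)} = M + z$
$G = \frac{1}{2047} \approx 0.00048852$
$\left(G + 29609\right) \left(16337 + F{\left(-91,143 \right)}\right) = \left(\frac{1}{2047} + 29609\right) \left(16337 + \left(-91 + 143\right)\right) = \frac{60609624 \left(16337 + 52\right)}{2047} = \frac{60609624}{2047} \cdot 16389 = \frac{993331127736}{2047}$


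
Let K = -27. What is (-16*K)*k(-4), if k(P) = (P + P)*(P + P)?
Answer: 27648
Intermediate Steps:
k(P) = 4*P² (k(P) = (2*P)*(2*P) = 4*P²)
(-16*K)*k(-4) = (-16*(-27))*(4*(-4)²) = 432*(4*16) = 432*64 = 27648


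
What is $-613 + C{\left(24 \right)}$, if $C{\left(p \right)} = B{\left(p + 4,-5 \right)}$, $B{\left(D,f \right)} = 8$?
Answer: $-605$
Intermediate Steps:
$C{\left(p \right)} = 8$
$-613 + C{\left(24 \right)} = -613 + 8 = -605$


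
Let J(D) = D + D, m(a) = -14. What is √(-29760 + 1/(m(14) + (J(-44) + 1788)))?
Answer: I*√84595655274/1686 ≈ 172.51*I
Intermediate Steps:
J(D) = 2*D
√(-29760 + 1/(m(14) + (J(-44) + 1788))) = √(-29760 + 1/(-14 + (2*(-44) + 1788))) = √(-29760 + 1/(-14 + (-88 + 1788))) = √(-29760 + 1/(-14 + 1700)) = √(-29760 + 1/1686) = √(-50175359/1686) = I*√84595655274/1686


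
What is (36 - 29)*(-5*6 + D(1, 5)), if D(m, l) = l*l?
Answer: -35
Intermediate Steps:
D(m, l) = l²
(36 - 29)*(-5*6 + D(1, 5)) = (36 - 29)*(-5*6 + 5²) = 7*(-30 + 25) = 7*(-5) = -35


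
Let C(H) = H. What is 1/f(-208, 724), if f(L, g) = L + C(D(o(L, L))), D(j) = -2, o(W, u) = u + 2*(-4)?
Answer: -1/210 ≈ -0.0047619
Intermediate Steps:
o(W, u) = -8 + u (o(W, u) = u - 8 = -8 + u)
f(L, g) = -2 + L (f(L, g) = L - 2 = -2 + L)
1/f(-208, 724) = 1/(-2 - 208) = 1/(-210) = -1/210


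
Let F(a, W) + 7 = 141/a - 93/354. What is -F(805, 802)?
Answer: 673247/94990 ≈ 7.0876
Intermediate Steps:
F(a, W) = -857/118 + 141/a (F(a, W) = -7 + (141/a - 93/354) = -7 + (141/a - 93*1/354) = -7 + (141/a - 31/118) = -7 + (-31/118 + 141/a) = -857/118 + 141/a)
-F(805, 802) = -(-857/118 + 141/805) = -1*(-673247/94990) = 673247/94990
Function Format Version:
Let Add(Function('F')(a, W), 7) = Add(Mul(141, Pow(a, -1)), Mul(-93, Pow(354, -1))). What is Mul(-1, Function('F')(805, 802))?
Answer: Rational(673247, 94990) ≈ 7.0876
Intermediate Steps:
Function('F')(a, W) = Add(Rational(-857, 118), Mul(141, Pow(a, -1))) (Function('F')(a, W) = Add(-7, Add(Mul(141, Pow(a, -1)), Mul(-93, Pow(354, -1)))) = Add(-7, Add(Mul(141, Pow(a, -1)), Mul(-93, Rational(1, 354)))) = Add(-7, Add(Mul(141, Pow(a, -1)), Rational(-31, 118))) = Add(-7, Add(Rational(-31, 118), Mul(141, Pow(a, -1)))) = Add(Rational(-857, 118), Mul(141, Pow(a, -1))))
Mul(-1, Function('F')(805, 802)) = Mul(-1, Add(Rational(-857, 118), Mul(141, Pow(805, -1)))) = Mul(-1, Add(Rational(-857, 118), Mul(141, Rational(1, 805)))) = Mul(-1, Add(Rational(-857, 118), Rational(141, 805))) = Mul(-1, Rational(-673247, 94990)) = Rational(673247, 94990)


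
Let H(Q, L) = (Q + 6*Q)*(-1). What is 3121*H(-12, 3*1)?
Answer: 262164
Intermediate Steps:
H(Q, L) = -7*Q (H(Q, L) = (7*Q)*(-1) = -7*Q)
3121*H(-12, 3*1) = 3121*(-7*(-12)) = 3121*84 = 262164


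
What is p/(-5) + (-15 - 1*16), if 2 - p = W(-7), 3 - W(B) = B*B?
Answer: -203/5 ≈ -40.600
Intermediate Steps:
W(B) = 3 - B**2 (W(B) = 3 - B*B = 3 - B**2)
p = 48 (p = 2 - (3 - 1*(-7)**2) = 2 - (3 - 1*49) = 2 - (3 - 49) = 2 - 1*(-46) = 2 + 46 = 48)
p/(-5) + (-15 - 1*16) = 48/(-5) + (-15 - 1*16) = -1/5*48 + (-15 - 16) = -48/5 - 31 = -203/5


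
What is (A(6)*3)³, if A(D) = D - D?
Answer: 0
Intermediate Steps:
A(D) = 0
(A(6)*3)³ = (0*3)³ = 0³ = 0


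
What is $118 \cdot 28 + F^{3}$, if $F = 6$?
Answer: $3520$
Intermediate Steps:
$118 \cdot 28 + F^{3} = 118 \cdot 28 + 6^{3} = 3304 + 216 = 3520$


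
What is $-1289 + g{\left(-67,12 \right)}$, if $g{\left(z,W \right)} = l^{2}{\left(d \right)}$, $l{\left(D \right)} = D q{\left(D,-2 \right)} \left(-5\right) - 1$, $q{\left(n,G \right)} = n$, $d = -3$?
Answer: $827$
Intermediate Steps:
$l{\left(D \right)} = -1 - 5 D^{2}$ ($l{\left(D \right)} = D D \left(-5\right) - 1 = D^{2} \left(-5\right) - 1 = - 5 D^{2} - 1 = -1 - 5 D^{2}$)
$g{\left(z,W \right)} = 2116$ ($g{\left(z,W \right)} = \left(-1 - 5 \left(-3\right)^{2}\right)^{2} = \left(-1 - 45\right)^{2} = \left(-46\right)^{2} = 2116$)
$-1289 + g{\left(-67,12 \right)} = -1289 + 2116 = 827$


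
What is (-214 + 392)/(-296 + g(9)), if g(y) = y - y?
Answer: -89/148 ≈ -0.60135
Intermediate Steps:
g(y) = 0
(-214 + 392)/(-296 + g(9)) = (-214 + 392)/(-296 + 0) = 178/(-296) = 178*(-1/296) = -89/148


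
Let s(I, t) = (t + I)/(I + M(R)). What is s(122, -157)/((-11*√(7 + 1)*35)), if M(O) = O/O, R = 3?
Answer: √2/5412 ≈ 0.00026131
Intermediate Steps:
M(O) = 1
s(I, t) = (I + t)/(1 + I) (s(I, t) = (t + I)/(I + 1) = (I + t)/(1 + I))
s(122, -157)/((-11*√(7 + 1)*35)) = ((122 - 157)/(1 + 122))/((-11*√(7 + 1)*35)) = (-35/123)/((-22*√2*35)) = ((1/123)*(-35))/((-22*√2*35)) = -35*(-√2/1540)/123 = -(-1)*√2/5412 = √2/5412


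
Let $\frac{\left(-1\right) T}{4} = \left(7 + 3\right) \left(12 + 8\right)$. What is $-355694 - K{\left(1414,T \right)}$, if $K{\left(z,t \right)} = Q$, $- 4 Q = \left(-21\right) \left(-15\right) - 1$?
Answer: $- \frac{711231}{2} \approx -3.5562 \cdot 10^{5}$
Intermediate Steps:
$T = -800$ ($T = - 4 \left(7 + 3\right) \left(12 + 8\right) = - 4 \cdot 10 \cdot 20 = \left(-4\right) 200 = -800$)
$Q = - \frac{157}{2}$ ($Q = - \frac{\left(-21\right) \left(-15\right) - 1}{4} = - \frac{315 - 1}{4} = \left(- \frac{1}{4}\right) 314 = - \frac{157}{2} \approx -78.5$)
$K{\left(z,t \right)} = - \frac{157}{2}$
$-355694 - K{\left(1414,T \right)} = -355694 - - \frac{157}{2} = -355694 + \frac{157}{2} = - \frac{711231}{2}$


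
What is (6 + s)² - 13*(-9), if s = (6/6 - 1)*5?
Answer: 153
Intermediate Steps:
s = 0 (s = (6*(⅙) - 1)*5 = (1 - 1)*5 = 0*5 = 0)
(6 + s)² - 13*(-9) = (6 + 0)² - 13*(-9) = 6² + 117 = 36 + 117 = 153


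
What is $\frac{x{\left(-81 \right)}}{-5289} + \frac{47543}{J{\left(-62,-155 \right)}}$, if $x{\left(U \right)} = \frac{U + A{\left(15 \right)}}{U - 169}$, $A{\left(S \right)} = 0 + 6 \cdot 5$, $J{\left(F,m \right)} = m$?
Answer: $- \frac{4190915977}{13663250} \approx -306.73$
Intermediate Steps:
$A{\left(S \right)} = 30$ ($A{\left(S \right)} = 0 + 30 = 30$)
$x{\left(U \right)} = \frac{30 + U}{-169 + U}$ ($x{\left(U \right)} = \frac{U + 30}{U - 169} = \frac{30 + U}{-169 + U}$)
$\frac{x{\left(-81 \right)}}{-5289} + \frac{47543}{J{\left(-62,-155 \right)}} = \frac{\frac{1}{-169 - 81} \left(30 - 81\right)}{-5289} + \frac{47543}{-155} = \frac{1}{-250} \left(-51\right) \left(- \frac{1}{5289}\right) + 47543 \left(- \frac{1}{155}\right) = \left(- \frac{1}{250}\right) \left(-51\right) \left(- \frac{1}{5289}\right) - \frac{47543}{155} = \frac{51}{250} \left(- \frac{1}{5289}\right) - \frac{47543}{155} = - \frac{17}{440750} - \frac{47543}{155} = - \frac{4190915977}{13663250}$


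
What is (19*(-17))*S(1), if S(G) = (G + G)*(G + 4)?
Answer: -3230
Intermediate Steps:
S(G) = 2*G*(4 + G) (S(G) = (2*G)*(4 + G) = 2*G*(4 + G))
(19*(-17))*S(1) = (19*(-17))*(2*1*(4 + 1)) = -646*5 = -323*10 = -3230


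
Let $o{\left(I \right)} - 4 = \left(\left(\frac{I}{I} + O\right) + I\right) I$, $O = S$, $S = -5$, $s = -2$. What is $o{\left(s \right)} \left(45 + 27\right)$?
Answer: $1152$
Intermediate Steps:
$O = -5$
$o{\left(I \right)} = 4 + I \left(-4 + I\right)$ ($o{\left(I \right)} = 4 + \left(\left(\frac{I}{I} - 5\right) + I\right) I = 4 + \left(\left(1 - 5\right) + I\right) I = 4 + \left(-4 + I\right) I = 4 + I \left(-4 + I\right)$)
$o{\left(s \right)} \left(45 + 27\right) = \left(4 + \left(-2\right)^{2} - -8\right) \left(45 + 27\right) = \left(4 + 4 + 8\right) 72 = 16 \cdot 72 = 1152$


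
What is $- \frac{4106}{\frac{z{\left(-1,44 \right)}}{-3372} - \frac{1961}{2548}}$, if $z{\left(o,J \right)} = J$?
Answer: $\frac{8819540184}{1681151} \approx 5246.1$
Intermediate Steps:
$- \frac{4106}{\frac{z{\left(-1,44 \right)}}{-3372} - \frac{1961}{2548}} = - \frac{4106}{\frac{44}{-3372} - \frac{1961}{2548}} = - \frac{4106}{44 \left(- \frac{1}{3372}\right) - \frac{1961}{2548}} = - \frac{4106}{- \frac{11}{843} - \frac{1961}{2548}} = - \frac{4106}{- \frac{1681151}{2147964}} = \left(-4106\right) \left(- \frac{2147964}{1681151}\right) = \frac{8819540184}{1681151}$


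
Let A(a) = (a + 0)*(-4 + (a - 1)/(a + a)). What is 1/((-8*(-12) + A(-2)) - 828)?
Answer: -2/1451 ≈ -0.0013784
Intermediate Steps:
A(a) = a*(-4 + (-1 + a)/(2*a)) (A(a) = a*(-4 + (-1 + a)/((2*a))) = a*(-4 + (-1 + a)*(1/(2*a))) = a*(-4 + (-1 + a)/(2*a)))
1/((-8*(-12) + A(-2)) - 828) = 1/((-8*(-12) + (-½ - 7/2*(-2))) - 828) = 1/((96 + (-½ + 7)) - 828) = 1/((96 + 13/2) - 828) = 1/(205/2 - 828) = 1/(-1451/2) = -2/1451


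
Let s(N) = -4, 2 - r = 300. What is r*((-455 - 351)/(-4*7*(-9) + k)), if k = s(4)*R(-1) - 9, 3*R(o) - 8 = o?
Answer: 720564/701 ≈ 1027.9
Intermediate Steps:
r = -298 (r = 2 - 1*300 = 2 - 300 = -298)
R(o) = 8/3 + o/3
k = -55/3 (k = -4*(8/3 + (⅓)*(-1)) - 9 = -4*(8/3 - ⅓) - 9 = -4*7/3 - 9 = -28/3 - 9 = -55/3 ≈ -18.333)
r*((-455 - 351)/(-4*7*(-9) + k)) = -298*(-455 - 351)/(-4*7*(-9) - 55/3) = -(-240188)/(-28*(-9) - 55/3) = -(-240188)/(252 - 55/3) = -(-240188)/701/3 = -(-240188)*3/701 = -298*(-2418/701) = 720564/701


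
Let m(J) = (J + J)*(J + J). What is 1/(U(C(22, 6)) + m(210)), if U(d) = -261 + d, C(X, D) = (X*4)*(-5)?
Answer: 1/175699 ≈ 5.6916e-6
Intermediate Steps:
m(J) = 4*J² (m(J) = (2*J)*(2*J) = 4*J²)
C(X, D) = -20*X (C(X, D) = (4*X)*(-5) = -20*X)
1/(U(C(22, 6)) + m(210)) = 1/((-261 - 20*22) + 4*210²) = 1/((-261 - 440) + 4*44100) = 1/(-701 + 176400) = 1/175699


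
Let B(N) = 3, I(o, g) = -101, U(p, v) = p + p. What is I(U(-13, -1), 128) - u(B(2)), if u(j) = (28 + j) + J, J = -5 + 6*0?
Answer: -127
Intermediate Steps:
U(p, v) = 2*p
J = -5 (J = -5 + 0 = -5)
u(j) = 23 + j (u(j) = (28 + j) - 5 = 23 + j)
I(U(-13, -1), 128) - u(B(2)) = -101 - (23 + 3) = -101 - 1*26 = -101 - 26 = -127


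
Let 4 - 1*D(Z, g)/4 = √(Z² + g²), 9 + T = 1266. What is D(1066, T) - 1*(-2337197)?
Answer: 2337213 - 4*√2716405 ≈ 2.3306e+6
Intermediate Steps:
T = 1257 (T = -9 + 1266 = 1257)
D(Z, g) = 16 - 4*√(Z² + g²)
D(1066, T) - 1*(-2337197) = (16 - 4*√(1066² + 1257²)) - 1*(-2337197) = (16 - 4*√(1136356 + 1580049)) + 2337197 = (16 - 4*√2716405) + 2337197 = 2337213 - 4*√2716405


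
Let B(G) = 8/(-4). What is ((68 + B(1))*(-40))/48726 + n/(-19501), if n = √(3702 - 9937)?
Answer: -440/8121 - I*√6235/19501 ≈ -0.054181 - 0.0040491*I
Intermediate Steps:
B(G) = -2 (B(G) = 8*(-¼) = -2)
n = I*√6235 (n = √(-6235) = I*√6235 ≈ 78.962*I)
((68 + B(1))*(-40))/48726 + n/(-19501) = ((68 - 2)*(-40))/48726 + (I*√6235)/(-19501) = (66*(-40))*(1/48726) + (I*√6235)*(-1/19501) = -2640*1/48726 - I*√6235/19501 = -440/8121 - I*√6235/19501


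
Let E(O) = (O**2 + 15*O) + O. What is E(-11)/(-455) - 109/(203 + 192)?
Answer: -5574/35945 ≈ -0.15507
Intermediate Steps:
E(O) = O**2 + 16*O
E(-11)/(-455) - 109/(203 + 192) = -11*(16 - 11)/(-455) - 109/(203 + 192) = -11*5*(-1/455) - 109/395 = -55*(-1/455) - 109*1/395 = 11/91 - 109/395 = -5574/35945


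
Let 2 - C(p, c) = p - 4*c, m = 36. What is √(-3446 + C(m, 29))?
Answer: 58*I ≈ 58.0*I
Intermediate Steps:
C(p, c) = 2 - p + 4*c (C(p, c) = 2 - (p - 4*c) = 2 + (-p + 4*c) = 2 - p + 4*c)
√(-3446 + C(m, 29)) = √(-3446 + (2 - 1*36 + 4*29)) = √(-3446 + (2 - 36 + 116)) = √(-3446 + 82) = √(-3364) = 58*I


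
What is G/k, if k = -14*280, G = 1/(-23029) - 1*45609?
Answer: 525164831/45136840 ≈ 11.635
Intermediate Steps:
G = -1050329662/23029 (G = -1/23029 - 45609 = -1050329662/23029 ≈ -45609.)
k = -3920
G/k = -1050329662/23029/(-3920) = -1050329662/23029*(-1/3920) = 525164831/45136840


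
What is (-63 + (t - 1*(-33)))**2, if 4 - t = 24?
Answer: 2500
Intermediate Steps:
t = -20 (t = 4 - 1*24 = 4 - 24 = -20)
(-63 + (t - 1*(-33)))**2 = (-63 + (-20 - 1*(-33)))**2 = (-63 + (-20 + 33))**2 = (-63 + 13)**2 = (-50)**2 = 2500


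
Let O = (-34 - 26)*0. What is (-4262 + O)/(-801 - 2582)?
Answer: 4262/3383 ≈ 1.2598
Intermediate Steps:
O = 0 (O = -60*0 = 0)
(-4262 + O)/(-801 - 2582) = (-4262 + 0)/(-801 - 2582) = -4262/(-3383) = -4262*(-1/3383) = 4262/3383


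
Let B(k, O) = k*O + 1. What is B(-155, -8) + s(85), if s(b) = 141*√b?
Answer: 1241 + 141*√85 ≈ 2541.0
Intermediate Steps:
B(k, O) = 1 + O*k (B(k, O) = O*k + 1 = 1 + O*k)
B(-155, -8) + s(85) = (1 - 8*(-155)) + 141*√85 = (1 + 1240) + 141*√85 = 1241 + 141*√85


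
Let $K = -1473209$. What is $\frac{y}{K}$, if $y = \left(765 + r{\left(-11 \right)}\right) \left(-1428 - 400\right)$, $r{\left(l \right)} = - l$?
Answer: $\frac{1418528}{1473209} \approx 0.96288$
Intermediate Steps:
$y = -1418528$ ($y = \left(765 - -11\right) \left(-1428 - 400\right) = \left(765 + 11\right) \left(-1828\right) = 776 \left(-1828\right) = -1418528$)
$\frac{y}{K} = - \frac{1418528}{-1473209} = \left(-1418528\right) \left(- \frac{1}{1473209}\right) = \frac{1418528}{1473209}$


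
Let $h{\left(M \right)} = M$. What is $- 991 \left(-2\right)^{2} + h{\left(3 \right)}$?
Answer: $-3961$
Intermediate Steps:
$- 991 \left(-2\right)^{2} + h{\left(3 \right)} = - 991 \left(-2\right)^{2} + 3 = \left(-991\right) 4 + 3 = -3964 + 3 = -3961$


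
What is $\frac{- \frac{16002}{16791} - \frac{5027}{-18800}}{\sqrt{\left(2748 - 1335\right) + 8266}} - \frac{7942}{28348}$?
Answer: $- \frac{209}{746} - \frac{72143081 \sqrt{9679}}{1018459224400} \approx -0.28713$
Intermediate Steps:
$\frac{- \frac{16002}{16791} - \frac{5027}{-18800}}{\sqrt{\left(2748 - 1335\right) + 8266}} - \frac{7942}{28348} = \frac{\left(-16002\right) \frac{1}{16791} - - \frac{5027}{18800}}{\sqrt{1413 + 8266}} - \frac{209}{746} = \frac{- \frac{5334}{5597} + \frac{5027}{18800}}{\sqrt{9679}} - \frac{209}{746} = - \frac{72143081 \frac{\sqrt{9679}}{9679}}{105223600} - \frac{209}{746} = - \frac{72143081 \sqrt{9679}}{1018459224400} - \frac{209}{746} = - \frac{209}{746} - \frac{72143081 \sqrt{9679}}{1018459224400}$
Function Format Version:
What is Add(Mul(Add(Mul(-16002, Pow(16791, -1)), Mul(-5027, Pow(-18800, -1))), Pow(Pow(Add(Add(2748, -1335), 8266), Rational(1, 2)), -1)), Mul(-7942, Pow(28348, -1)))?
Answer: Add(Rational(-209, 746), Mul(Rational(-72143081, 1018459224400), Pow(9679, Rational(1, 2)))) ≈ -0.28713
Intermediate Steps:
Add(Mul(Add(Mul(-16002, Pow(16791, -1)), Mul(-5027, Pow(-18800, -1))), Pow(Pow(Add(Add(2748, -1335), 8266), Rational(1, 2)), -1)), Mul(-7942, Pow(28348, -1))) = Add(Mul(Add(Mul(-16002, Rational(1, 16791)), Mul(-5027, Rational(-1, 18800))), Pow(Pow(Add(1413, 8266), Rational(1, 2)), -1)), Mul(-7942, Rational(1, 28348))) = Add(Mul(Add(Rational(-5334, 5597), Rational(5027, 18800)), Pow(Pow(9679, Rational(1, 2)), -1)), Rational(-209, 746)) = Add(Mul(Rational(-72143081, 105223600), Mul(Rational(1, 9679), Pow(9679, Rational(1, 2)))), Rational(-209, 746)) = Add(Mul(Rational(-72143081, 1018459224400), Pow(9679, Rational(1, 2))), Rational(-209, 746)) = Add(Rational(-209, 746), Mul(Rational(-72143081, 1018459224400), Pow(9679, Rational(1, 2))))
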